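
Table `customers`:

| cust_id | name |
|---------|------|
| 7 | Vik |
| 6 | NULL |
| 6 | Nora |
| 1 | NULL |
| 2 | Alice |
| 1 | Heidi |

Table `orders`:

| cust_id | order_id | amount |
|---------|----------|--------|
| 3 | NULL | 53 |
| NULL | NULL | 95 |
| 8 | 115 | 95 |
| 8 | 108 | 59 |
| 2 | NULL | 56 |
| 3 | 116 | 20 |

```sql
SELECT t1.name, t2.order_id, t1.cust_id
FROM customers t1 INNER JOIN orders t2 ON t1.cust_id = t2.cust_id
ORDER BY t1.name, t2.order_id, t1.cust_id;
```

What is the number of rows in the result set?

1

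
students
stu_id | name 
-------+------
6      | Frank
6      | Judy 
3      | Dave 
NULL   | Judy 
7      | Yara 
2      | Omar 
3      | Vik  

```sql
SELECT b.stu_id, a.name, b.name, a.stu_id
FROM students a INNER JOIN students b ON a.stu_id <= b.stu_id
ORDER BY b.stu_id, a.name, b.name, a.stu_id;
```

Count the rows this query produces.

23

INNER JOIN keeps only pairs where the ON condition holds.
Matching on a.stu_id <= b.stu_id. A NULL in a compared column never satisfies the condition.
Matched pairs: 23.
Total: 23 rows.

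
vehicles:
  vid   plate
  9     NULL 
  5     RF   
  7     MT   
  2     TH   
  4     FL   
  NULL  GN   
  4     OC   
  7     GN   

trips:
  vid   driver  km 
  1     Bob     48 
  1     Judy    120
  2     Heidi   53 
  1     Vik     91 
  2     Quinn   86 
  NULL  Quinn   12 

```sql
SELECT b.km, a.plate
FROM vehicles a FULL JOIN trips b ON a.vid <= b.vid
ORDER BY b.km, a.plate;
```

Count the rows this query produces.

13

FULL OUTER JOIN keeps every row from both sides; unmatched rows get NULL for the other side's columns.
Matching on a.vid <= b.vid. A NULL in a compared column never satisfies the condition.
- a row (vid=9): no match → kept, b columns NULL.
- a row (vid=5): no match → kept, b columns NULL.
- a row (vid=7): no match → kept, b columns NULL.
- a row (vid=2): matches 2 b row(s) → 2 output row(s).
- a row (vid=4): no match → kept, b columns NULL.
- a row (vid=NULL): no match → kept, b columns NULL.
- a row (vid=4): no match → kept, b columns NULL.
- a row (vid=7): no match → kept, b columns NULL.
- plus 4 unmatched b row(s), each kept with NULL a columns.
Total: 2 matched + 11 padded = 13 rows.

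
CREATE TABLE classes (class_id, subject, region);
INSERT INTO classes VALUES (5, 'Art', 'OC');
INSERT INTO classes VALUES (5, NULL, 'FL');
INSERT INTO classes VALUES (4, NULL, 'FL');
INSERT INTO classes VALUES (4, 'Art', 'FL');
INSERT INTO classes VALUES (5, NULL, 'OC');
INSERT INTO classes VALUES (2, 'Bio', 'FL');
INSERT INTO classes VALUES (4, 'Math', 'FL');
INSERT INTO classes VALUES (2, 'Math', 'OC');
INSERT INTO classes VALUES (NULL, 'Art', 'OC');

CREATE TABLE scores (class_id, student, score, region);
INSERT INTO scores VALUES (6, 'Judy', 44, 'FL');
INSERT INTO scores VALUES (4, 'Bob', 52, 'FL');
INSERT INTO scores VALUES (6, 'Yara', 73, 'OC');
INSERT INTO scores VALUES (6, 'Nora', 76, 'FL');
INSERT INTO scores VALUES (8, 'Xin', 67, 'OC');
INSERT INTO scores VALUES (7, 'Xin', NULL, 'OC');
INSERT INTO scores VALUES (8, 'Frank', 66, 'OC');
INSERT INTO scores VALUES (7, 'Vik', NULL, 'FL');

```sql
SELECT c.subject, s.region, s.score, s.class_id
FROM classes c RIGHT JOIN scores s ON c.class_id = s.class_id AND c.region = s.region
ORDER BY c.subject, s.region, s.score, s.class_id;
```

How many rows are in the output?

RIGHT JOIN keeps every row from `scores`; unmatched rows get NULL for `classes`'s columns.
Matching on c.class_id = s.class_id AND c.region = s.region. A NULL in a compared column never satisfies the condition.
Matched pairs: 3; unmatched s rows kept: 7.
Total: 3 matched + 7 padded = 10 rows.

10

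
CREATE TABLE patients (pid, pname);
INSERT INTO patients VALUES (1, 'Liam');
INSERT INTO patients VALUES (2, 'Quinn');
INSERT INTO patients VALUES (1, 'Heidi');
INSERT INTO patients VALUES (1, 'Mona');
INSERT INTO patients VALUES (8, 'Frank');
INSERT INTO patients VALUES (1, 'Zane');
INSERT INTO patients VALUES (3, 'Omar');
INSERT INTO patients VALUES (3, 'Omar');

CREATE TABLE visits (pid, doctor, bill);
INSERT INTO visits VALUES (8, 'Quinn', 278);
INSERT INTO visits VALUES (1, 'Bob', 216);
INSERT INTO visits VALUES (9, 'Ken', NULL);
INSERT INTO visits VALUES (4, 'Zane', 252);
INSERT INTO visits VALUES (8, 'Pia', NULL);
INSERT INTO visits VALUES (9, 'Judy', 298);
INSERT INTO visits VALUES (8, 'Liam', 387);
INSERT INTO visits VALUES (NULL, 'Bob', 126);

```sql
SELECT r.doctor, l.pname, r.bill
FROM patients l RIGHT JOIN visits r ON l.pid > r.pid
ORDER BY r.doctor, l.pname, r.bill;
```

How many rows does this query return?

11

RIGHT JOIN keeps every row from `visits`; unmatched rows get NULL for `patients`'s columns.
Matching on l.pid > r.pid. A NULL in a compared column never satisfies the condition.
Matched pairs: 5; unmatched r rows kept: 6.
Total: 5 matched + 6 padded = 11 rows.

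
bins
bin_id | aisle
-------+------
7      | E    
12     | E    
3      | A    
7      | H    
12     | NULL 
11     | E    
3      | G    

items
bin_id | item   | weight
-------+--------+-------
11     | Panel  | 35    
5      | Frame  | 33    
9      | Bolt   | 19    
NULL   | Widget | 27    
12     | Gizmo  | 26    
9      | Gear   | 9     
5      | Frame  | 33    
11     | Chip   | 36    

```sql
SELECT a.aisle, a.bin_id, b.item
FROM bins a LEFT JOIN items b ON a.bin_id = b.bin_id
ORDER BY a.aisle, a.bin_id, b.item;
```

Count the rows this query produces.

8

LEFT JOIN keeps every row from `bins`; unmatched rows get NULL for `items`'s columns.
Matching on a.bin_id = b.bin_id. A NULL in a compared column never satisfies the condition.
Matched pairs: 4; unmatched a rows kept: 4.
Total: 4 matched + 4 padded = 8 rows.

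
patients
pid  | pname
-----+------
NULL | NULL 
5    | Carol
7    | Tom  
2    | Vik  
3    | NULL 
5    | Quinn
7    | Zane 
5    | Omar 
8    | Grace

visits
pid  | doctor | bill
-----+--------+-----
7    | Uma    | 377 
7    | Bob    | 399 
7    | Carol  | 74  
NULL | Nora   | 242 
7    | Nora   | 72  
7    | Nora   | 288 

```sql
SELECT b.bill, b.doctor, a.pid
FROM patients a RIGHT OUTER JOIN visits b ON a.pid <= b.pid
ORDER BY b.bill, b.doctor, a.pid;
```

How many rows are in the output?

36

RIGHT JOIN keeps every row from `visits`; unmatched rows get NULL for `patients`'s columns.
Matching on a.pid <= b.pid. A NULL in a compared column never satisfies the condition.
Matched pairs: 35; unmatched b rows kept: 1.
Total: 35 matched + 1 padded = 36 rows.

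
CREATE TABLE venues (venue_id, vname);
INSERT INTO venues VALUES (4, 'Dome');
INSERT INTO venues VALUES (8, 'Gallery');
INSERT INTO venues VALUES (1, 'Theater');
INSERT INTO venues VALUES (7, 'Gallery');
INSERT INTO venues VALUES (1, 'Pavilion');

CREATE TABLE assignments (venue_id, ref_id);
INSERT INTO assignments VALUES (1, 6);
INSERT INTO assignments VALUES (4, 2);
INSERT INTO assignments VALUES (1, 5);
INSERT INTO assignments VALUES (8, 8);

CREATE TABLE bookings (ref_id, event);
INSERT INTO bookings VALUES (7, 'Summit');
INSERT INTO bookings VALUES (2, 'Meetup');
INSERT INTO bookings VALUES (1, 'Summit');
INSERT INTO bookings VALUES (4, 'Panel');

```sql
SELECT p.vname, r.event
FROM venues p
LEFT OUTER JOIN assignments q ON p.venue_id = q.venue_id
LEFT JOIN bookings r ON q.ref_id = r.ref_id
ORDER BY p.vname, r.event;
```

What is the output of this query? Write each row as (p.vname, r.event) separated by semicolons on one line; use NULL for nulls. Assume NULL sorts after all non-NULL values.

(Dome, Meetup); (Gallery, NULL); (Gallery, NULL); (Pavilion, NULL); (Pavilion, NULL); (Theater, NULL); (Theater, NULL)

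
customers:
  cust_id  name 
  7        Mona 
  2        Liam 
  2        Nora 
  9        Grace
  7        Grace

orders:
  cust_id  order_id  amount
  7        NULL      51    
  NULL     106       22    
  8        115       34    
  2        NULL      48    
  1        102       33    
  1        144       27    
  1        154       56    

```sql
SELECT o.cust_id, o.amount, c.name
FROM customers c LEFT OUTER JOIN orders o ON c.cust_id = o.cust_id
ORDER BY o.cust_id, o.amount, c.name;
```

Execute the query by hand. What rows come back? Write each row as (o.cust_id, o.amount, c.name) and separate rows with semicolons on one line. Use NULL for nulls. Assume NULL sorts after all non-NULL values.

LEFT JOIN keeps every row from `customers`; unmatched rows get NULL for `orders`'s columns.
Matching on c.cust_id = o.cust_id. A NULL in a compared column never satisfies the condition.
- c (cust_id=7) pairs with 1 row(s) of o.
- c (cust_id=2) pairs with 1 row(s) of o.
- c (cust_id=2) pairs with 1 row(s) of o.
- c (cust_id=9) has no partner → padded with NULL.
- c (cust_id=7) pairs with 1 row(s) of o.
After projecting and ordering:
o.cust_id | o.amount | c.name
2 | 48 | Liam
2 | 48 | Nora
7 | 51 | Grace
7 | 51 | Mona
NULL | NULL | Grace

(2, 48, Liam); (2, 48, Nora); (7, 51, Grace); (7, 51, Mona); (NULL, NULL, Grace)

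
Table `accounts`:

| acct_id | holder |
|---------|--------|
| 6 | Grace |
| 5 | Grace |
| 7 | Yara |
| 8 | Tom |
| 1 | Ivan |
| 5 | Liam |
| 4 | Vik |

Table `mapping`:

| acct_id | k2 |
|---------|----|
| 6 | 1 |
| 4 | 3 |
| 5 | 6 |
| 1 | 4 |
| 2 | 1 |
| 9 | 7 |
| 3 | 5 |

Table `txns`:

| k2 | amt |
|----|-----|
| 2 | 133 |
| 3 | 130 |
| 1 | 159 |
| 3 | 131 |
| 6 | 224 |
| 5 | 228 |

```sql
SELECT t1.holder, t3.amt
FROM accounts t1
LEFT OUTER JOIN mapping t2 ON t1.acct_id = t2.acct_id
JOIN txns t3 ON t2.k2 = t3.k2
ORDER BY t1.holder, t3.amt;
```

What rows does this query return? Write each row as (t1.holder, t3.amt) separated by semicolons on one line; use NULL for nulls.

Step 1 — t1 LEFT JOIN t2 on acct_id → 7 row(s).
Then INNER JOIN `txns t3` on k2: keep only rows whose t2.k2 appears in t3.

(Grace, 159); (Grace, 224); (Liam, 224); (Vik, 130); (Vik, 131)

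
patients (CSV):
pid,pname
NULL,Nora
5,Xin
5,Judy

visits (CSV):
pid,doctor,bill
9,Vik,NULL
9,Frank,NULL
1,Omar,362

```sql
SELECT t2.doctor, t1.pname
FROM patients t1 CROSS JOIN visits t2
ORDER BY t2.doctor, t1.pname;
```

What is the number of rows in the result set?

9

CROSS JOIN pairs every row of `patients` with every row of `visits`: 3 × 3 = 9 rows.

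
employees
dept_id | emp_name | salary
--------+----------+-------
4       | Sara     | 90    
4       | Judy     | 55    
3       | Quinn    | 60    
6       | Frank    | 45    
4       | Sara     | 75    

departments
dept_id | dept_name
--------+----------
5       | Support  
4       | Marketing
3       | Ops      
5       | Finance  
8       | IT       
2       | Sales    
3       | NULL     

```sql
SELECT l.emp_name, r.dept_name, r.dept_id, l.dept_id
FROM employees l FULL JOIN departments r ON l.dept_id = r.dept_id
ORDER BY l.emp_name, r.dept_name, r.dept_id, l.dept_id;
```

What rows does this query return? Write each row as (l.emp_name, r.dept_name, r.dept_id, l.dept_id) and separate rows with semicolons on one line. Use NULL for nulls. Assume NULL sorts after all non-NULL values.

(Frank, NULL, NULL, 6); (Judy, Marketing, 4, 4); (Quinn, Ops, 3, 3); (Quinn, NULL, 3, 3); (Sara, Marketing, 4, 4); (Sara, Marketing, 4, 4); (NULL, Finance, 5, NULL); (NULL, IT, 8, NULL); (NULL, Sales, 2, NULL); (NULL, Support, 5, NULL)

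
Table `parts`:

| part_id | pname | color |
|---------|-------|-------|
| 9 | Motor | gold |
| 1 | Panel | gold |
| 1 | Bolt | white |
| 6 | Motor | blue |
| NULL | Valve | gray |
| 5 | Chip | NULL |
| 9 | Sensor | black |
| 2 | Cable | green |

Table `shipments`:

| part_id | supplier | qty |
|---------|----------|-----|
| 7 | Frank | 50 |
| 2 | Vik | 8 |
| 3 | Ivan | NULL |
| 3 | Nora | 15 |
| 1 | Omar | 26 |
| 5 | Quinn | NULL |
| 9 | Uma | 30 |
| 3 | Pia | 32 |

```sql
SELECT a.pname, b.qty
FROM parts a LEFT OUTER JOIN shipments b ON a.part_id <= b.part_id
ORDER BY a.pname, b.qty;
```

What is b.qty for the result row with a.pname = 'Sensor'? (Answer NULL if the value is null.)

30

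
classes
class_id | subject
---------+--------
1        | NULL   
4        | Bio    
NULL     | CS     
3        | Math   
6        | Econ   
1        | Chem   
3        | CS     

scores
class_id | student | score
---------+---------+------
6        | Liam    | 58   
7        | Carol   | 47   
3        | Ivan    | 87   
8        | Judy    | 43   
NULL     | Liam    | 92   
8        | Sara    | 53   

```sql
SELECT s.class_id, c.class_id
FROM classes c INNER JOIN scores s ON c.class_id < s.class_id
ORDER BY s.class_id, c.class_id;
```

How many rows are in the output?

25

INNER JOIN keeps only pairs where the ON condition holds.
Matching on c.class_id < s.class_id. A NULL in a compared column never satisfies the condition.
- c[0] class_id=1 → 5 match(es) in s → 5 row(s).
- c[1] class_id=4 → 4 match(es) in s → 4 row(s).
- c[2] class_id=NULL → no match; dropped.
- c[3] class_id=3 → 4 match(es) in s → 4 row(s).
- c[4] class_id=6 → 3 match(es) in s → 3 row(s).
- c[5] class_id=1 → 5 match(es) in s → 5 row(s).
- c[6] class_id=3 → 4 match(es) in s → 4 row(s).
Total: 25 rows.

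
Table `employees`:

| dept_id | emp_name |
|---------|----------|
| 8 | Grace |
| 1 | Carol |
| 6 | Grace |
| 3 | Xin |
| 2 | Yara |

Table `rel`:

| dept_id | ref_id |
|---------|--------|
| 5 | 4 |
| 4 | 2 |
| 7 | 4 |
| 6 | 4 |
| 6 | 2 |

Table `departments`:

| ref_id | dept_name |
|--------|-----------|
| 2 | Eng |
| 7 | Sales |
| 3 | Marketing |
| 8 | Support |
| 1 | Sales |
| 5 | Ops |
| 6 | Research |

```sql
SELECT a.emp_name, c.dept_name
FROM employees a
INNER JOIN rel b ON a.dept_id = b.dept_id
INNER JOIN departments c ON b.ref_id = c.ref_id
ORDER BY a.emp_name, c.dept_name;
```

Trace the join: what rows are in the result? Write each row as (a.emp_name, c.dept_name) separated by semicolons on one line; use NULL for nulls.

Evaluate left to right. First `employees a INNER JOIN rel b` on dept_id: 2 row(s).
Then INNER JOIN `departments c` on ref_id: keep only rows whose b.ref_id appears in c.

(Grace, Eng)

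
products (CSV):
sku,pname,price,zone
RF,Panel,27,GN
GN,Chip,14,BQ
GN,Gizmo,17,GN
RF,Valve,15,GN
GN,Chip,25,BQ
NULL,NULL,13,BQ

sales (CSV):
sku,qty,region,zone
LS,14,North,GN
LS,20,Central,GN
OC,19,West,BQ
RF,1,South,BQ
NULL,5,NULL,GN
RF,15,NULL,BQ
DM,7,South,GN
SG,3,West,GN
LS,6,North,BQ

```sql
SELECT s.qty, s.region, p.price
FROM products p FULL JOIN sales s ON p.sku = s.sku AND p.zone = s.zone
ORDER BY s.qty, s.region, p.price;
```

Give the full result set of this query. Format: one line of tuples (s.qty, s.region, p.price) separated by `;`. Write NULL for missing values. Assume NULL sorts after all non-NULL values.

FULL OUTER JOIN keeps every row from both sides; unmatched rows get NULL for the other side's columns.
Matching on p.sku = s.sku AND p.zone = s.zone. A NULL in a compared column never satisfies the condition.
Matched pairs: 0; unmatched p rows kept: 6; unmatched s rows kept: 9.

(1, South, NULL); (3, West, NULL); (5, NULL, NULL); (6, North, NULL); (7, South, NULL); (14, North, NULL); (15, NULL, NULL); (19, West, NULL); (20, Central, NULL); (NULL, NULL, 13); (NULL, NULL, 14); (NULL, NULL, 15); (NULL, NULL, 17); (NULL, NULL, 25); (NULL, NULL, 27)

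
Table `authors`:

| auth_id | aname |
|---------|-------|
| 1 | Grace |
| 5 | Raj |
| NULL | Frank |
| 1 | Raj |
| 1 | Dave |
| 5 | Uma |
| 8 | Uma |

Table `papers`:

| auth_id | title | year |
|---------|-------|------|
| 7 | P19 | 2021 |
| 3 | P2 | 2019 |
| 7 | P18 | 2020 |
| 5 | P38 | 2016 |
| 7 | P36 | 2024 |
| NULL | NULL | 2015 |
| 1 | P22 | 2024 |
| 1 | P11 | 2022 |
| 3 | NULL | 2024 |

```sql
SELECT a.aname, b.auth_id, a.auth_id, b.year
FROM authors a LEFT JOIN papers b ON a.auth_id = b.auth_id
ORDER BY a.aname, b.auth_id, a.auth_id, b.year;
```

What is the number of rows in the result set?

LEFT JOIN keeps every row from `authors`; unmatched rows get NULL for `papers`'s columns.
Matching on a.auth_id = b.auth_id. A NULL in a compared column never satisfies the condition.
Matched pairs: 8; unmatched a rows kept: 2.
Total: 8 matched + 2 padded = 10 rows.

10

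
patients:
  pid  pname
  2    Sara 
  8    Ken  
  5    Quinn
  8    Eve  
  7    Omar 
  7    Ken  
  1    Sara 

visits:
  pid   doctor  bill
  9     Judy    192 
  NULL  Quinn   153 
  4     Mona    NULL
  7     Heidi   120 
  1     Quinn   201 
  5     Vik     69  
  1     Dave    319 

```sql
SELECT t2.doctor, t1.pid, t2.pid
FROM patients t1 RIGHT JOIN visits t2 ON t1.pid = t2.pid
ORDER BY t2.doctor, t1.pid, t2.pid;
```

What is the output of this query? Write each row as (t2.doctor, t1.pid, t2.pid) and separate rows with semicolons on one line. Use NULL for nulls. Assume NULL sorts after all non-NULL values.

RIGHT JOIN keeps every row from `visits`; unmatched rows get NULL for `patients`'s columns.
Matching on t1.pid = t2.pid. A NULL in a compared column never satisfies the condition.
- t1 (pid=2) has no partner in t2.
- t1 (pid=8) has no partner in t2.
- t1 (pid=5) pairs with 1 row(s) of t2.
- t1 (pid=8) has no partner in t2.
- t1 (pid=7) pairs with 1 row(s) of t2.
- t1 (pid=7) pairs with 1 row(s) of t2.
- t1 (pid=1) pairs with 2 row(s) of t2.
- 3 t2 row(s) had no t1 match → kept, t1 columns NULL.
After projecting and ordering:
t2.doctor | t1.pid | t2.pid
Dave | 1 | 1
Heidi | 7 | 7
Heidi | 7 | 7
Judy | NULL | 9
Mona | NULL | 4
Quinn | 1 | 1
Quinn | NULL | NULL
Vik | 5 | 5

(Dave, 1, 1); (Heidi, 7, 7); (Heidi, 7, 7); (Judy, NULL, 9); (Mona, NULL, 4); (Quinn, 1, 1); (Quinn, NULL, NULL); (Vik, 5, 5)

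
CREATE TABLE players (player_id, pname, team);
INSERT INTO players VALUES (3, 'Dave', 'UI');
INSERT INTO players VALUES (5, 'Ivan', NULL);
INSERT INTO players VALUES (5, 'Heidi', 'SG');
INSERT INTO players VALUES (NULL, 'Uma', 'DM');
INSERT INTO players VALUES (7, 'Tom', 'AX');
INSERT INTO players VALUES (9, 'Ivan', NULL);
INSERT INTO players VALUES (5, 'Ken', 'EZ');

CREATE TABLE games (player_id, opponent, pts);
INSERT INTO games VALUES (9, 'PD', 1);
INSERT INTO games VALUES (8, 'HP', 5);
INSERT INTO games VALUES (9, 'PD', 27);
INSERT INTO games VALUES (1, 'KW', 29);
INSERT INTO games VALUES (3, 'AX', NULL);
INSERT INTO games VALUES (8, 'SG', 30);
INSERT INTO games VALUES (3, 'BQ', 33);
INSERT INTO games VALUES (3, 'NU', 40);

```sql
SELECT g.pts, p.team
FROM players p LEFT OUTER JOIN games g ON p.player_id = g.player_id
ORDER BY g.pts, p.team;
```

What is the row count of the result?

10

LEFT JOIN keeps every row from `players`; unmatched rows get NULL for `games`'s columns.
Matching on p.player_id = g.player_id. A NULL in a compared column never satisfies the condition.
Matched pairs: 5; unmatched p rows kept: 5.
Total: 5 matched + 5 padded = 10 rows.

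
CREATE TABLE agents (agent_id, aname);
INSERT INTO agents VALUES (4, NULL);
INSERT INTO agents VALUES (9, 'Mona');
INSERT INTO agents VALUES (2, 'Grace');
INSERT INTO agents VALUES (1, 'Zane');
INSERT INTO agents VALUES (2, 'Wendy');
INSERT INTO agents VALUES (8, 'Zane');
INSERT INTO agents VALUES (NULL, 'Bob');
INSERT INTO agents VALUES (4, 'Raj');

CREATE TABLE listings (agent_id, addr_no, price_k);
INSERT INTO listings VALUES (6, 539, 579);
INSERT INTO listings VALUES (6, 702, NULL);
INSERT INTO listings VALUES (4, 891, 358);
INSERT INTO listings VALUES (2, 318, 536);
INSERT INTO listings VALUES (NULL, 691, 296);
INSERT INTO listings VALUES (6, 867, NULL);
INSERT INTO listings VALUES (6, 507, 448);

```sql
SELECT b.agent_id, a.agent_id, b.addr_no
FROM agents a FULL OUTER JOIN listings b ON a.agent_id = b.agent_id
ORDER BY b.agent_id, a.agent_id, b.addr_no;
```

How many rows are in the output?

FULL OUTER JOIN keeps every row from both sides; unmatched rows get NULL for the other side's columns.
Matching on a.agent_id = b.agent_id. A NULL in a compared column never satisfies the condition.
- a (agent_id=4) pairs with 1 row(s) of b.
- a (agent_id=9) has no partner → padded with NULL.
- a (agent_id=2) pairs with 1 row(s) of b.
- a (agent_id=1) has no partner → padded with NULL.
- a (agent_id=2) pairs with 1 row(s) of b.
- a (agent_id=8) has no partner → padded with NULL.
- a (agent_id=NULL) has no partner → padded with NULL.
- a (agent_id=4) pairs with 1 row(s) of b.
- plus 5 unmatched b row(s), each kept with NULL a columns.
Total: 4 matched + 9 padded = 13 rows.

13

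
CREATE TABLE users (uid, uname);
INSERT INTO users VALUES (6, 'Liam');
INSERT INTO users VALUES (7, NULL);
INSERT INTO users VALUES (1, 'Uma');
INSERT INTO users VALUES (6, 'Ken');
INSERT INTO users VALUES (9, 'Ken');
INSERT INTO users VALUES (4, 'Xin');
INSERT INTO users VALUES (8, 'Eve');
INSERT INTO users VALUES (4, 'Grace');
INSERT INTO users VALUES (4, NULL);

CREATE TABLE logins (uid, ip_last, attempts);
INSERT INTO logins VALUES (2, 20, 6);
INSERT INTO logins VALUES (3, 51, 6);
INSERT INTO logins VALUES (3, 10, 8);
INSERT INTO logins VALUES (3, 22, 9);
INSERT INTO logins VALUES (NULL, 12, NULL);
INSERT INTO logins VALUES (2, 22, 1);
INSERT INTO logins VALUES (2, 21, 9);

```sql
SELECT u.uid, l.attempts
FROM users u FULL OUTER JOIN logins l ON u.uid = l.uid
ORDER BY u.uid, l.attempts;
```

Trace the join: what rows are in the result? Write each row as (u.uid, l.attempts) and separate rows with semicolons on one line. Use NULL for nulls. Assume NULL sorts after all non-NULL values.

(1, NULL); (4, NULL); (4, NULL); (4, NULL); (6, NULL); (6, NULL); (7, NULL); (8, NULL); (9, NULL); (NULL, 1); (NULL, 6); (NULL, 6); (NULL, 8); (NULL, 9); (NULL, 9); (NULL, NULL)

FULL OUTER JOIN keeps every row from both sides; unmatched rows get NULL for the other side's columns.
Matching on u.uid = l.uid. A NULL in a compared column never satisfies the condition.
- u row (uid=6): no match → kept, l columns NULL.
- u row (uid=7): no match → kept, l columns NULL.
- u row (uid=1): no match → kept, l columns NULL.
- u row (uid=6): no match → kept, l columns NULL.
- u row (uid=9): no match → kept, l columns NULL.
- u row (uid=4): no match → kept, l columns NULL.
- u row (uid=8): no match → kept, l columns NULL.
- u row (uid=4): no match → kept, l columns NULL.
- u row (uid=4): no match → kept, l columns NULL.
- 7 l row(s) had no u match → kept, u columns NULL.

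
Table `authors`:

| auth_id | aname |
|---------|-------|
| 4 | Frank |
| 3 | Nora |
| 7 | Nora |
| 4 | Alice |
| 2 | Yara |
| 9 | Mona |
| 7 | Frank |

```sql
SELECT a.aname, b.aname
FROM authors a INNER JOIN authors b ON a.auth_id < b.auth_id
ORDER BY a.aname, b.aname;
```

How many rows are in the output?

19

INNER JOIN keeps only pairs where the ON condition holds.
Matching on a.auth_id < b.auth_id.
- a (auth_id=4) pairs with 3 row(s) of b.
- a (auth_id=3) pairs with 5 row(s) of b.
- a (auth_id=7) pairs with 1 row(s) of b.
- a (auth_id=4) pairs with 3 row(s) of b.
- a (auth_id=2) pairs with 6 row(s) of b.
- a (auth_id=9) has no partner → excluded.
- a (auth_id=7) pairs with 1 row(s) of b.
Total: 19 rows.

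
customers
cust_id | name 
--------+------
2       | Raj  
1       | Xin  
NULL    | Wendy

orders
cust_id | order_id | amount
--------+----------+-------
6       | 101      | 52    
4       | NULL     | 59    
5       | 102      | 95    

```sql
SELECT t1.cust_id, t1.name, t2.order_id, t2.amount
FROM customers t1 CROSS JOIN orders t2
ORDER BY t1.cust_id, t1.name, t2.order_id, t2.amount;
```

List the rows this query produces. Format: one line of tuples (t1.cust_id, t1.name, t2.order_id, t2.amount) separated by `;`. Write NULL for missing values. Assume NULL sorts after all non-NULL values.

CROSS JOIN pairs every row of `customers` with every row of `orders`: 3 × 3 = 9 rows.

(1, Xin, 101, 52); (1, Xin, 102, 95); (1, Xin, NULL, 59); (2, Raj, 101, 52); (2, Raj, 102, 95); (2, Raj, NULL, 59); (NULL, Wendy, 101, 52); (NULL, Wendy, 102, 95); (NULL, Wendy, NULL, 59)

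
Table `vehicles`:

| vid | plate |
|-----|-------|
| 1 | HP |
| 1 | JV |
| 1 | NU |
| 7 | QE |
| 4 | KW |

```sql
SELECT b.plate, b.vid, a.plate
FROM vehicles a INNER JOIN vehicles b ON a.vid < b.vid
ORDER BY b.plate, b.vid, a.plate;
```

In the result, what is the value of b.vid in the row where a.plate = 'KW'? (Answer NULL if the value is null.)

7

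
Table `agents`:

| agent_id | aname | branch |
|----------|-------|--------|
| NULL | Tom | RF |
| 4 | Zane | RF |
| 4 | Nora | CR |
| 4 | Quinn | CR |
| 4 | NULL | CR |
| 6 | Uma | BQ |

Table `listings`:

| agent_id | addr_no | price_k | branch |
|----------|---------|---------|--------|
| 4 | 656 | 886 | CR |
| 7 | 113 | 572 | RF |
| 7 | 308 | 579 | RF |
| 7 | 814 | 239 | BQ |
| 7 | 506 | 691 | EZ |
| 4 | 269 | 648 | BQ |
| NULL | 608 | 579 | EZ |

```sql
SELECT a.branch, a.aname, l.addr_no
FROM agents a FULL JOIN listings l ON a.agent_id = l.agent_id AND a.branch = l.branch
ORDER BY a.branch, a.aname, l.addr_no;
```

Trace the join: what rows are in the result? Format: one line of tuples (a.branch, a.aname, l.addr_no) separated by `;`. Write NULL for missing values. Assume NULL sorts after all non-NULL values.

(BQ, Uma, NULL); (CR, Nora, 656); (CR, Quinn, 656); (CR, NULL, 656); (RF, Tom, NULL); (RF, Zane, NULL); (NULL, NULL, 113); (NULL, NULL, 269); (NULL, NULL, 308); (NULL, NULL, 506); (NULL, NULL, 608); (NULL, NULL, 814)

FULL OUTER JOIN keeps every row from both sides; unmatched rows get NULL for the other side's columns.
Matching on a.agent_id = l.agent_id AND a.branch = l.branch. A NULL in a compared column never satisfies the condition.
Matched pairs: 3; unmatched a rows kept: 3; unmatched l rows kept: 6.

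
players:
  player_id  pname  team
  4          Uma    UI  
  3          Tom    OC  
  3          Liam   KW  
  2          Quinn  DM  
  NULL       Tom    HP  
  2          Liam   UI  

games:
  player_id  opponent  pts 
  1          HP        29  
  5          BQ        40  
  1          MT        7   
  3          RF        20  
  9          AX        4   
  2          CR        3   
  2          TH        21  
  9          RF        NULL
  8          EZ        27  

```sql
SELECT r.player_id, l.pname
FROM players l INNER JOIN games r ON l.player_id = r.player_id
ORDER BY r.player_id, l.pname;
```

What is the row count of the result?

INNER JOIN keeps only pairs where the ON condition holds.
Matching on l.player_id = r.player_id. A NULL in a compared column never satisfies the condition.
- l row (player_id=4): no match → dropped.
- l row (player_id=3): matches 1 r row(s) → 1 output row(s).
- l row (player_id=3): matches 1 r row(s) → 1 output row(s).
- l row (player_id=2): matches 2 r row(s) → 2 output row(s).
- l row (player_id=NULL): no match → dropped.
- l row (player_id=2): matches 2 r row(s) → 2 output row(s).
Total: 6 rows.

6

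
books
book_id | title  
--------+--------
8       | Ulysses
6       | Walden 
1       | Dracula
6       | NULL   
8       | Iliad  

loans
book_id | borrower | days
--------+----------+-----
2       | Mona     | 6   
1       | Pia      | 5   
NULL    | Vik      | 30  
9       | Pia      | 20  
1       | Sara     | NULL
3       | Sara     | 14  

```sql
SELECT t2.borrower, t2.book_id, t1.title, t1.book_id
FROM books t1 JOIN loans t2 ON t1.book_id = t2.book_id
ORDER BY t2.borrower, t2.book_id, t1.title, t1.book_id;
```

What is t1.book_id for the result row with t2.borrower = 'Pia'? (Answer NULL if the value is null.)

1

INNER JOIN keeps only pairs where the ON condition holds.
Matching on t1.book_id = t2.book_id. A NULL in a compared column never satisfies the condition.
- t1 row (book_id=8): no match → dropped.
- t1 row (book_id=6): no match → dropped.
- t1 row (book_id=1): matches 2 t2 row(s) → 2 output row(s).
- t1 row (book_id=6): no match → dropped.
- t1 row (book_id=8): no match → dropped.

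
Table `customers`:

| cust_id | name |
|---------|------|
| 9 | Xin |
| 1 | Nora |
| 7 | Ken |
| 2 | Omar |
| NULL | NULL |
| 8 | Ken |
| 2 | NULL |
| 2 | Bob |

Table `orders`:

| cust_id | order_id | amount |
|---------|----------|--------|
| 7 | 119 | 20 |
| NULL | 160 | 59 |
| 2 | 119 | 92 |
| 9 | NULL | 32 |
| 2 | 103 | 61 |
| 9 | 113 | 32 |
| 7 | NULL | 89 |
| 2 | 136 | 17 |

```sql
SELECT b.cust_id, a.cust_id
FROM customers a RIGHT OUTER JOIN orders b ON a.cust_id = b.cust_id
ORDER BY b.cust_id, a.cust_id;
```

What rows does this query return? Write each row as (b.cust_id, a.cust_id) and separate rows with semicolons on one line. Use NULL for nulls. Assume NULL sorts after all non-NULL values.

RIGHT JOIN keeps every row from `orders`; unmatched rows get NULL for `customers`'s columns.
Matching on a.cust_id = b.cust_id. A NULL in a compared column never satisfies the condition.
- a row (cust_id=9): matches 2 b row(s) → 2 output row(s).
- a row (cust_id=1): no match.
- a row (cust_id=7): matches 2 b row(s) → 2 output row(s).
- a row (cust_id=2): matches 3 b row(s) → 3 output row(s).
- a row (cust_id=NULL): no match.
- a row (cust_id=8): no match.
- a row (cust_id=2): matches 3 b row(s) → 3 output row(s).
- a row (cust_id=2): matches 3 b row(s) → 3 output row(s).
- plus 1 unmatched b row(s), each kept with NULL a columns.

(2, 2); (2, 2); (2, 2); (2, 2); (2, 2); (2, 2); (2, 2); (2, 2); (2, 2); (7, 7); (7, 7); (9, 9); (9, 9); (NULL, NULL)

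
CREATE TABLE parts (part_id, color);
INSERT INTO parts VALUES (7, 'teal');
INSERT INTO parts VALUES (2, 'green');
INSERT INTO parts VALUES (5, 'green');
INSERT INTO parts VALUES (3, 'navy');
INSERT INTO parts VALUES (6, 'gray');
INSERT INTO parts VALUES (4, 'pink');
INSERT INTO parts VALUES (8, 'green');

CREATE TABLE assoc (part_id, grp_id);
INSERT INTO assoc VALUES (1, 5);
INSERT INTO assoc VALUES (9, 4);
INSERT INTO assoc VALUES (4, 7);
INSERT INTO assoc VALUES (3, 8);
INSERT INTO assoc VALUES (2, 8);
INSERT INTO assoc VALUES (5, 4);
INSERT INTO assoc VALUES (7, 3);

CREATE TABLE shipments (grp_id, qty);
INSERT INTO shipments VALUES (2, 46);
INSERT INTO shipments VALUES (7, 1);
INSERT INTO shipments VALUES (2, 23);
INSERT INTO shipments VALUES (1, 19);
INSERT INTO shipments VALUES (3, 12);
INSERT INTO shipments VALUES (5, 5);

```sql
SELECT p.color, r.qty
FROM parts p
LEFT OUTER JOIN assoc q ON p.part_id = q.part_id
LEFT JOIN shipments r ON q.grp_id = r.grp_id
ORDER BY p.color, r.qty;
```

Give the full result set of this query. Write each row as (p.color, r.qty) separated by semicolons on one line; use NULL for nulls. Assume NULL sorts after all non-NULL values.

Step 1 — p LEFT JOIN q on part_id → 7 row(s).
Then LEFT JOIN `shipments r` on grp_id: each of those 7 rows is kept; rows whose q.grp_id has no match in r get NULL for r's columns.

(gray, NULL); (green, NULL); (green, NULL); (green, NULL); (navy, NULL); (pink, 1); (teal, 12)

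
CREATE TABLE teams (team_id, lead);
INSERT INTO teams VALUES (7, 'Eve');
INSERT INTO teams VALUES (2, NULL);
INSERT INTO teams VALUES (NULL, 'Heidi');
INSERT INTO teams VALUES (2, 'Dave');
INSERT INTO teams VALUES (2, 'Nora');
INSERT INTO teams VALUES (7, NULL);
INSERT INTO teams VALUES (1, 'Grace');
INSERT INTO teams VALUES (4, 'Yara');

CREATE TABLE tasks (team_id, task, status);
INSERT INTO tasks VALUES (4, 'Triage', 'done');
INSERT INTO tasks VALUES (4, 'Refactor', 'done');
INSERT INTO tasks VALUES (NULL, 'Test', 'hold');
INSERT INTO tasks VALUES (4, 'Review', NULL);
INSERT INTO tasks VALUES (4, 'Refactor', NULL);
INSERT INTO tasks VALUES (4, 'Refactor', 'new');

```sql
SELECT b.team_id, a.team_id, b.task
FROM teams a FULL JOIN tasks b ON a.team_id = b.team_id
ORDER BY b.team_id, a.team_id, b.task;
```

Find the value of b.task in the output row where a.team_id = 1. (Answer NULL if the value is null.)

FULL OUTER JOIN keeps every row from both sides; unmatched rows get NULL for the other side's columns.
Matching on a.team_id = b.team_id. A NULL in a compared column never satisfies the condition.
Matched pairs: 5; unmatched a rows kept: 7; unmatched b rows kept: 1.

NULL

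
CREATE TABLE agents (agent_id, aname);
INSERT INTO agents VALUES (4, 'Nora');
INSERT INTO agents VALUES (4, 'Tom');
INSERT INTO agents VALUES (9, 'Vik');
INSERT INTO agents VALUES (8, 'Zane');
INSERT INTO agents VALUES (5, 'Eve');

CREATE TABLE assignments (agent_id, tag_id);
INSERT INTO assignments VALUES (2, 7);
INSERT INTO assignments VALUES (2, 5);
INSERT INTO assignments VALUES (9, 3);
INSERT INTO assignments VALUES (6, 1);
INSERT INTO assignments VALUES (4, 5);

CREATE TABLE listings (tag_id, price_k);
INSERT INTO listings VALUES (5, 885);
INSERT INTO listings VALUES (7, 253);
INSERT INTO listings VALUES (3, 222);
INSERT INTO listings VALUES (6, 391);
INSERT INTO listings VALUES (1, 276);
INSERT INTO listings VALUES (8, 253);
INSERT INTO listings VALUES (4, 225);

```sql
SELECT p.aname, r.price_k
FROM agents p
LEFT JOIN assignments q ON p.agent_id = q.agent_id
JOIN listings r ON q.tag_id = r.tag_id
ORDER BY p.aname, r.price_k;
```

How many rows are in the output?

3

Step 1 — p LEFT JOIN q on agent_id → 5 row(s).
Then INNER JOIN `listings r` on tag_id: keep only rows whose q.tag_id appears in r.
Result: 3 row(s).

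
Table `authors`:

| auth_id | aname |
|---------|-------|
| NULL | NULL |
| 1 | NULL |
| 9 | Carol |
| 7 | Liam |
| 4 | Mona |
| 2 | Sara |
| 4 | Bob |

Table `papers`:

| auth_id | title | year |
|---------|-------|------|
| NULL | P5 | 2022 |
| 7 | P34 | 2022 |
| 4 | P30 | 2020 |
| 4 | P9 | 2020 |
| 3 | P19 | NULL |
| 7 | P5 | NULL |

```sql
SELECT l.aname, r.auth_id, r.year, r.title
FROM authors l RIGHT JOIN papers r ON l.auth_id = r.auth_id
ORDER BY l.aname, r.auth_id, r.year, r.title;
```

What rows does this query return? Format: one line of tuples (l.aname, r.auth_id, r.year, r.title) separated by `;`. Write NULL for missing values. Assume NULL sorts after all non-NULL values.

(Bob, 4, 2020, P30); (Bob, 4, 2020, P9); (Liam, 7, 2022, P34); (Liam, 7, NULL, P5); (Mona, 4, 2020, P30); (Mona, 4, 2020, P9); (NULL, 3, NULL, P19); (NULL, NULL, 2022, P5)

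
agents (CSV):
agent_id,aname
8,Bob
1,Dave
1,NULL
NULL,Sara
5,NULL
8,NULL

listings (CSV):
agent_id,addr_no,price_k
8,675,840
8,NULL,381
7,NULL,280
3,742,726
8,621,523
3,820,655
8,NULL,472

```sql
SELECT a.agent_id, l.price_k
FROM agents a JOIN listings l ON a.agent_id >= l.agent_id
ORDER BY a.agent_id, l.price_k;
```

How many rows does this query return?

16

INNER JOIN keeps only pairs where the ON condition holds.
Matching on a.agent_id >= l.agent_id. A NULL in a compared column never satisfies the condition.
- a[0] agent_id=8 → 7 match(es) in l → 7 row(s).
- a[1] agent_id=1 → no match; dropped.
- a[2] agent_id=1 → no match; dropped.
- a[3] agent_id=NULL → no match; dropped.
- a[4] agent_id=5 → 2 match(es) in l → 2 row(s).
- a[5] agent_id=8 → 7 match(es) in l → 7 row(s).
Total: 16 rows.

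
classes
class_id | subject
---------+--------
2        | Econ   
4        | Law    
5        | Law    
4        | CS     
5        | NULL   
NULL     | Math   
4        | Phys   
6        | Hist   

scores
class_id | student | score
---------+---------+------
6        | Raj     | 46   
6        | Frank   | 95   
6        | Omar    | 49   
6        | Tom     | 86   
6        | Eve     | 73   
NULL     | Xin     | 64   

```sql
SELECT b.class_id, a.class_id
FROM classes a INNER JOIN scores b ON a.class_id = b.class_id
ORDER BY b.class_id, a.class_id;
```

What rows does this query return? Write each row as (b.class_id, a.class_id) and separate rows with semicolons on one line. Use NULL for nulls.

(6, 6); (6, 6); (6, 6); (6, 6); (6, 6)

INNER JOIN keeps only pairs where the ON condition holds.
Matching on a.class_id = b.class_id. A NULL in a compared column never satisfies the condition.
- a (class_id=2) has no partner → excluded.
- a (class_id=4) has no partner → excluded.
- a (class_id=5) has no partner → excluded.
- a (class_id=4) has no partner → excluded.
- a (class_id=5) has no partner → excluded.
- a (class_id=NULL) has no partner → excluded.
- a (class_id=4) has no partner → excluded.
- a (class_id=6) pairs with 5 row(s) of b.
After projecting and ordering:
b.class_id | a.class_id
6 | 6
6 | 6
6 | 6
6 | 6
6 | 6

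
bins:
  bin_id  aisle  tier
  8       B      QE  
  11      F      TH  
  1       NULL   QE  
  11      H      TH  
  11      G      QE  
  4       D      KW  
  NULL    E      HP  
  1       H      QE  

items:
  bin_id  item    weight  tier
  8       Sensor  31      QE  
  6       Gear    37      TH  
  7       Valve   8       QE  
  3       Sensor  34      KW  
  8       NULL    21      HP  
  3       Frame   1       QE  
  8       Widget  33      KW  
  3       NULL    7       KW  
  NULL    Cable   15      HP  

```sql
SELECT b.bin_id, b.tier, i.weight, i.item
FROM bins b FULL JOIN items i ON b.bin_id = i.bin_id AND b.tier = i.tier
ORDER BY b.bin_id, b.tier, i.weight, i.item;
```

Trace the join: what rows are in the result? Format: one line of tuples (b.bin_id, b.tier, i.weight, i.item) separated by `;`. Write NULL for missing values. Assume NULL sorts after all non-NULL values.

FULL OUTER JOIN keeps every row from both sides; unmatched rows get NULL for the other side's columns.
Matching on b.bin_id = i.bin_id AND b.tier = i.tier. A NULL in a compared column never satisfies the condition.
- b (bin_id=8, tier=QE) pairs with 1 row(s) of i.
- b (bin_id=11, tier=TH) has no partner → padded with NULL.
- b (bin_id=1, tier=QE) has no partner → padded with NULL.
- b (bin_id=11, tier=TH) has no partner → padded with NULL.
- b (bin_id=11, tier=QE) has no partner → padded with NULL.
- b (bin_id=4, tier=KW) has no partner → padded with NULL.
- b (bin_id=NULL, tier=HP) has no partner → padded with NULL.
- b (bin_id=1, tier=QE) has no partner → padded with NULL.
- 8 i row(s) had no b match → kept, b columns NULL.

(1, QE, NULL, NULL); (1, QE, NULL, NULL); (4, KW, NULL, NULL); (8, QE, 31, Sensor); (11, QE, NULL, NULL); (11, TH, NULL, NULL); (11, TH, NULL, NULL); (NULL, HP, NULL, NULL); (NULL, NULL, 1, Frame); (NULL, NULL, 7, NULL); (NULL, NULL, 8, Valve); (NULL, NULL, 15, Cable); (NULL, NULL, 21, NULL); (NULL, NULL, 33, Widget); (NULL, NULL, 34, Sensor); (NULL, NULL, 37, Gear)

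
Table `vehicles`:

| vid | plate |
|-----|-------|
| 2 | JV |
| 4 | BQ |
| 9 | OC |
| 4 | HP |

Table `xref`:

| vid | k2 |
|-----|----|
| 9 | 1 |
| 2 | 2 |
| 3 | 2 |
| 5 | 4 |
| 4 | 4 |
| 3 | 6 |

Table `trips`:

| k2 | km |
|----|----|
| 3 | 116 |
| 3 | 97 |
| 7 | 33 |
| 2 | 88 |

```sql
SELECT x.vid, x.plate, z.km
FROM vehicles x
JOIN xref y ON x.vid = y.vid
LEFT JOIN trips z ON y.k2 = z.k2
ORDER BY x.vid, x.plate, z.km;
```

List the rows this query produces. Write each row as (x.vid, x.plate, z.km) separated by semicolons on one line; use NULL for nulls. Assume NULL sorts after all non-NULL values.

Evaluate left to right. First `vehicles x INNER JOIN xref y` on vid: 4 row(s).
Then LEFT JOIN `trips z` on k2: each of those 4 rows is kept; rows whose y.k2 has no match in z get NULL for z's columns.

(2, JV, 88); (4, BQ, NULL); (4, HP, NULL); (9, OC, NULL)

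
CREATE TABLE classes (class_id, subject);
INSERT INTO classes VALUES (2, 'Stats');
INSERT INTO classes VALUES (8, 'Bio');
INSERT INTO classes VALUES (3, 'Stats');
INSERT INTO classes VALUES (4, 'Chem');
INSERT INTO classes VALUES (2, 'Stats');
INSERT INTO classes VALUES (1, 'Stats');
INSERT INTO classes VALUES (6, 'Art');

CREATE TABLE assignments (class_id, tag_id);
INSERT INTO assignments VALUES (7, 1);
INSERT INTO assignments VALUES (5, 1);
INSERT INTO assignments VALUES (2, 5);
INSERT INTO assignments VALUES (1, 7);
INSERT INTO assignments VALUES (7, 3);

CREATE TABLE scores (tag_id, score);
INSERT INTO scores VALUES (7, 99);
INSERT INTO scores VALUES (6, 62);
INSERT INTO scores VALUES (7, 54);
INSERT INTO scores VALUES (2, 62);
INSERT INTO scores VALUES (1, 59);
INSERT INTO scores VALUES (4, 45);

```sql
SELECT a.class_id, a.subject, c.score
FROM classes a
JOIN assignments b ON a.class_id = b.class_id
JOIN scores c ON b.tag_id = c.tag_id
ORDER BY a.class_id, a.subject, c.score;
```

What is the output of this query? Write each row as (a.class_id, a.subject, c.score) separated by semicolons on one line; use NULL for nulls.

(1, Stats, 54); (1, Stats, 99)

Step 1 — a INNER JOIN b on class_id → 3 row(s).
Then INNER JOIN `scores c` on tag_id: keep only rows whose b.tag_id appears in c.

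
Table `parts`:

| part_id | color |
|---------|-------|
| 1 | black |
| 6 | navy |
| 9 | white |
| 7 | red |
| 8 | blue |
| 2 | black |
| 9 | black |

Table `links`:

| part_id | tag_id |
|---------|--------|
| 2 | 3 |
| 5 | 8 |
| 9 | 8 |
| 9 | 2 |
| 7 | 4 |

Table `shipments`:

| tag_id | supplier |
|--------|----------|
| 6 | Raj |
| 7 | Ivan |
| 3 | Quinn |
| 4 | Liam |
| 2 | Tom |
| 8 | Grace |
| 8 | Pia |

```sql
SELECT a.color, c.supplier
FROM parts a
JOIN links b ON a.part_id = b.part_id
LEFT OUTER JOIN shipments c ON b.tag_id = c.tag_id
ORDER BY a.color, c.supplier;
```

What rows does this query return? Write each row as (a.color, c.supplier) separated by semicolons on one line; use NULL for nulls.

(black, Grace); (black, Pia); (black, Quinn); (black, Tom); (red, Liam); (white, Grace); (white, Pia); (white, Tom)

Joins associate left-to-right: parts INNER JOIN links on part_id gives 6 intermediate row(s).
Then LEFT JOIN `shipments c` on tag_id: each of those 6 rows is kept; rows whose b.tag_id has no match in c get NULL for c's columns.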